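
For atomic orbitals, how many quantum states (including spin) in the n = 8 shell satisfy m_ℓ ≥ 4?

20

The n = 8 shell has ℓ = 0 through 7; check each.
The (ℓ, m_ℓ) pairs meeting m_ℓ ≥ 4 give: ℓ=4 → 1; ℓ=5 → 2; ℓ=6 → 3; ℓ=7 → 4.
Orbitals: 1 + 2 + 3 + 4 = 10. Each orbital carries two spin states, so 10 × 2 = 20 states.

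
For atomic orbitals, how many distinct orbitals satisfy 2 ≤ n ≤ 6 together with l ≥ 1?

For each n in the range, tally the orbitals obeying l ≥ 1:
n=2 → 3; n=3 → 8; n=4 → 15; n=5 → 24; n=6 → 35.
Total orbitals: 3 + 8 + 15 + 24 + 35 = 85.

85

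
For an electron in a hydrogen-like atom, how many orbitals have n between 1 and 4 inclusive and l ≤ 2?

23

Count contributing orbitals for each principal shell:
n=1 → 1; n=2 → 4; n=3 → 9; n=4 → 9.
Total orbitals: 1 + 4 + 9 + 9 = 23.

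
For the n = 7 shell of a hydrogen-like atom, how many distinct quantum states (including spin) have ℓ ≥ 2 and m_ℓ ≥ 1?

With n = 7 the allowed ℓ are 0, 1, …, 6.
Per ℓ-value: ℓ=2 → 2; ℓ=3 → 3; ℓ=4 → 4; ℓ=5 → 5; ℓ=6 → 6.
Orbitals: 2 + 3 + 4 + 5 + 6 = 20. Each orbital carries two spin states, so 20 × 2 = 40 states.

40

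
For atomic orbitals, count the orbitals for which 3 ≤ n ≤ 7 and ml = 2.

For each n in the range, tally the orbitals obeying ml = 2:
n=3 → 1; n=4 → 2; n=5 → 3; n=6 → 4; n=7 → 5.
Total orbitals: 1 + 2 + 3 + 4 + 5 = 15.

15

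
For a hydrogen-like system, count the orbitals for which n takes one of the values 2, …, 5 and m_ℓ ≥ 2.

For each n in the range, tally the orbitals obeying m_ℓ ≥ 2:
n=3 → 1; n=4 → 3; n=5 → 6.
Total orbitals: 1 + 3 + 6 = 10.

10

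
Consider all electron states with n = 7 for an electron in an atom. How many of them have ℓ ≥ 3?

80

For n = 7, ℓ ranges over 0 … 6.
Orbitals with ℓ ≥ 3, by ℓ: ℓ=3 → 7; ℓ=4 → 9; ℓ=5 → 11; ℓ=6 → 13.
Orbitals: 7 + 9 + 11 + 13 = 40. Each orbital carries two spin states, so 40 × 2 = 80 states.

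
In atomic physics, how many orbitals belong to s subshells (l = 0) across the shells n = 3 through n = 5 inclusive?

An s subshell (l = 0) exists for every n ≥ 1, so shells n = 3, 4, 5 each contribute one — 3 subshells.
Since each s subshell has 2·0+1 = 1 orbital, the total is 3 × 1 = 3.

3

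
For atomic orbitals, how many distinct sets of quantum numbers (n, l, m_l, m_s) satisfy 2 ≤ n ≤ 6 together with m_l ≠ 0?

140

Count contributing orbitals for each principal shell:
n=2 → 2; n=3 → 6; n=4 → 12; n=5 → 20; n=6 → 30.
Orbitals: 2 + 6 + 12 + 20 + 30 = 70. Including both spin states (m_s = ±1/2) gives 2 × 70 = 140 states.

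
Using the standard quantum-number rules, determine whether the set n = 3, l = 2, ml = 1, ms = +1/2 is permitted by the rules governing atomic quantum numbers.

Valid

n = 3 is a positive integer. l = 2 satisfies 0 ≤ l ≤ n−1 = 2. ml = 1 lies in the range −l … +l (here −2 … 2). ms = +1/2 is one of ±1/2.
All four constraints are satisfied.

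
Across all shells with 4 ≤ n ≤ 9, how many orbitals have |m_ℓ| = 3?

42

For each n in the range, tally the orbitals obeying |m_ℓ| = 3:
n=4 → 2; n=5 → 4; n=6 → 6; n=7 → 8; n=8 → 10; n=9 → 12.
Total orbitals: 2 + 4 + 6 + 8 + 10 + 12 = 42.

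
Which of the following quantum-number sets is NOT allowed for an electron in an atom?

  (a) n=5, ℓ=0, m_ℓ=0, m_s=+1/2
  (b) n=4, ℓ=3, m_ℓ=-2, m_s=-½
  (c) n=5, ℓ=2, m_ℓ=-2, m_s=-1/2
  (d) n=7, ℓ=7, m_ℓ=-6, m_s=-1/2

(d) has ℓ = 7 ≥ n = 7, violating 0 ≤ ℓ ≤ n−1.
The remaining sets (a), (b), (c) satisfy all four rules.

(d)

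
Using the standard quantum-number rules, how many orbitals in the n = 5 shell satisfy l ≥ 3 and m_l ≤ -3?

With n = 5 the allowed l are 0, 1, …, 4.
The (l, m_l) pairs meeting l ≥ 3 and m_l ≤ -3 give: l=3 → 1; l=4 → 2.
Total orbitals: 1 + 2 = 3.

3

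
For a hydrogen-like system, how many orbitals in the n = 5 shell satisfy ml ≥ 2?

6

The n = 5 shell has l = 0 through 4; check each.
Per l-value: l=2 → 1; l=3 → 2; l=4 → 3.
Total orbitals: 1 + 2 + 3 = 6.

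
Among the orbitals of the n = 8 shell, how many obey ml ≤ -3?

15

Orbitals with ml ≤ -3, by l: l=3 → 1; l=4 → 2; l=5 → 3; l=6 → 4; l=7 → 5.
Total orbitals: 1 + 2 + 3 + 4 + 5 = 15.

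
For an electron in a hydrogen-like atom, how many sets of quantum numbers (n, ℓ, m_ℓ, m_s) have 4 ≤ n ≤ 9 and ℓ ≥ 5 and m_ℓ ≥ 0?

140

Go shell by shell, enumerating (ℓ, m_ℓ) with ℓ ≥ 5 and m_ℓ ≥ 0:
n=6 → 6; n=7 → 13; n=8 → 21; n=9 → 30.
Orbitals: 6 + 13 + 21 + 30 = 70. Including both spin states (m_s = ±1/2) gives 2 × 70 = 140 states.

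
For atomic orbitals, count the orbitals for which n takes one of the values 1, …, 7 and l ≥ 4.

For each n in the range, tally the orbitals obeying l ≥ 4:
n=5 → 9; n=6 → 20; n=7 → 33.
Total orbitals: 9 + 20 + 33 = 62.

62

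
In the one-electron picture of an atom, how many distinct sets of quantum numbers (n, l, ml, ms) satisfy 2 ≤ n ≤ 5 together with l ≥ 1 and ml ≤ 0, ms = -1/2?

30

Count contributing orbitals for each principal shell:
n=2 → 2; n=3 → 5; n=4 → 9; n=5 → 14.
Orbitals: 2 + 5 + 9 + 14 = 30. With ms fixed to -1/2 there is one state per orbital, so 30 states.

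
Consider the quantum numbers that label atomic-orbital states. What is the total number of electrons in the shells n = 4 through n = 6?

Shell n has n² orbitals: 4²=16 + 5²=25 + 6²=36 = 77 orbitals.
Two spin states per orbital: 2 × 77 = 154 electrons.

154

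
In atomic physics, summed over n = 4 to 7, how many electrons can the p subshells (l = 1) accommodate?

A p subshell (l = 1) exists for every n ≥ 2, so shells n = 4, 5, 6, 7 each contribute one — 4 subshells.
Since each p subshell holds 2(2·1+1) = 6 electrons, the total is 4 × 6 = 24.

24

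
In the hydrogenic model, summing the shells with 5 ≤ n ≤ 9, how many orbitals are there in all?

Shell n has n² orbitals: 5²=25 + 6²=36 + 7²=49 + 8²=64 + 9²=81 = 255 orbitals.

255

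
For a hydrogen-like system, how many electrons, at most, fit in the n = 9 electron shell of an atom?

A shell holds 2n² electrons: 2 × 9² = 2 × 81 = 162.

162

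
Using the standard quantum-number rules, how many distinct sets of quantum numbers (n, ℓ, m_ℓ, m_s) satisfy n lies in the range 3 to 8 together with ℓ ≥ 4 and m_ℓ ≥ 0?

120

Per-shell orbital counts meeting the constraint:
n=5 → 5; n=6 → 11; n=7 → 18; n=8 → 26.
Orbitals: 5 + 11 + 18 + 26 = 60. Including both spin states (m_s = ±1/2) gives 2 × 60 = 120 states.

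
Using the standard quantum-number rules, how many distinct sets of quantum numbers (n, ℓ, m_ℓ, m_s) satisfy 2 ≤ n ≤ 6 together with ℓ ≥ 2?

140

Count contributing orbitals for each principal shell:
n=3 → 5; n=4 → 12; n=5 → 21; n=6 → 32.
Orbitals: 5 + 12 + 21 + 32 = 70. Including both spin states (m_s = ±1/2) gives 2 × 70 = 140 states.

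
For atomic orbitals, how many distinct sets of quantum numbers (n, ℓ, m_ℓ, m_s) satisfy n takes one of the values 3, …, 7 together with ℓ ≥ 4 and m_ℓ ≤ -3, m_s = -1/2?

16

Per-shell orbital counts meeting the constraint:
n=5 → 2; n=6 → 5; n=7 → 9.
Orbitals: 2 + 5 + 9 = 16. With m_s fixed to -1/2 there is one state per orbital, so 16 states.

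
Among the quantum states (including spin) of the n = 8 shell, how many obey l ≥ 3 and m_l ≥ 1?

The n = 8 shell has l = 0 through 7; check each.
Orbitals with l ≥ 3 and m_l ≥ 1, by l: l=3 → 3; l=4 → 4; l=5 → 5; l=6 → 6; l=7 → 7.
Orbitals: 3 + 4 + 5 + 6 + 7 = 25. Each orbital carries two spin states, so 25 × 2 = 50 states.

50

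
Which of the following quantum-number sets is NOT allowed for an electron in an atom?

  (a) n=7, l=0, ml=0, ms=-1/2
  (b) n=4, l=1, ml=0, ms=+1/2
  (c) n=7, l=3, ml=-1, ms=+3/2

(c)

(c) has ms = +3/2, but an electron's spin must be ±1/2.
The remaining sets (a), (b) satisfy all four rules.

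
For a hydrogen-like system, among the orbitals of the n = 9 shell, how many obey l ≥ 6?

45

With n = 9 the allowed l are 0, 1, …, 8.
Per l-value: l=6 → 13; l=7 → 15; l=8 → 17.
Total orbitals: 13 + 15 + 17 = 45.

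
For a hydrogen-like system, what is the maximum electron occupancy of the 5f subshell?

A subshell with ℓ = 3 has 2ℓ+1 = 7 orbitals, each holding 2 electrons (spin ±1/2), so 7 × 2 = 14.

14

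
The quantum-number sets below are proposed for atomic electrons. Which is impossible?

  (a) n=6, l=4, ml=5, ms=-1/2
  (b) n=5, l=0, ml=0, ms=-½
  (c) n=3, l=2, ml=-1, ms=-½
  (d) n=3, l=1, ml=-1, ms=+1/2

(a)

(a) has |ml| = 5 > l = 4, violating −l ≤ ml ≤ l.
The remaining sets (b), (c), (d) satisfy all four rules.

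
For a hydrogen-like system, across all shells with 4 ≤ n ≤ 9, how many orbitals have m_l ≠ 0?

Treat each shell separately and count matching orbitals:
n=4 → 12; n=5 → 20; n=6 → 30; n=7 → 42; n=8 → 56; n=9 → 72.
Total orbitals: 12 + 20 + 30 + 42 + 56 + 72 = 232.

232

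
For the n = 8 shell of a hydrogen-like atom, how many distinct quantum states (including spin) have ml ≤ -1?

56

The n = 8 shell has l = 0 through 7; check each.
Per l-value: l=1 → 1; l=2 → 2; l=3 → 3; l=4 → 4; l=5 → 5; l=6 → 6; l=7 → 7.
Orbitals: 1 + 2 + 3 + 4 + 5 + 6 + 7 = 28. Each orbital carries two spin states, so 28 × 2 = 56 states.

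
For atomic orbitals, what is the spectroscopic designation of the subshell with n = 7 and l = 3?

7f

l = 3 corresponds to the letter 'f', so the subshell is 7f.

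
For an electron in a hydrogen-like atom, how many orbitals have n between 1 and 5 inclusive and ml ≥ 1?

Per-shell orbital counts meeting the constraint:
n=2 → 1; n=3 → 3; n=4 → 6; n=5 → 10.
Total orbitals: 1 + 3 + 6 + 10 = 20.

20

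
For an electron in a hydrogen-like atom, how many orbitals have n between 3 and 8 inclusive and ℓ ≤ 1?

24

Count contributing orbitals for each principal shell:
n=3 → 4; n=4 → 4; n=5 → 4; n=6 → 4; n=7 → 4; n=8 → 4.
Total orbitals: 4 + 4 + 4 + 4 + 4 + 4 = 24.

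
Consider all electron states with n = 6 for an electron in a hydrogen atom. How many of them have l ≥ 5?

The n = 6 shell has l = 0 through 5; check each.
Contributions: l=5 → 11.
Orbitals: 11. Each orbital carries two spin states, so 11 × 2 = 22 states.

22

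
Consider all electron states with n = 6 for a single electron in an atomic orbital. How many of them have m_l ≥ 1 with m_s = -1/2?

The n = 6 shell has l = 0 through 5; check each.
Per l-value: l=1 → 1; l=2 → 2; l=3 → 3; l=4 → 4; l=5 → 5.
Orbitals: 1 + 2 + 3 + 4 + 5 = 15. With m_s fixed to a single value there is one state per orbital, giving 15 states.

15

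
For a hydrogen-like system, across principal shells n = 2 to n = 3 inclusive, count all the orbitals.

Shell n has n² orbitals: 2²=4 + 3²=9 = 13 orbitals.

13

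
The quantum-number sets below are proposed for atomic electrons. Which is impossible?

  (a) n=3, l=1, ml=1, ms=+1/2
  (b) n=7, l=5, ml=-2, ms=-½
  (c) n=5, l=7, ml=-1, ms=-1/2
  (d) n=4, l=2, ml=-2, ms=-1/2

(c) has l = 7 ≥ n = 5, violating 0 ≤ l ≤ n−1.
The remaining sets (a), (b), (d) satisfy all four rules.

(c)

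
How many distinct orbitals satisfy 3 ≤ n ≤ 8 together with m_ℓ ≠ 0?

166

Per-shell orbital counts meeting the constraint:
n=3 → 6; n=4 → 12; n=5 → 20; n=6 → 30; n=7 → 42; n=8 → 56.
Total orbitals: 6 + 12 + 20 + 30 + 42 + 56 = 166.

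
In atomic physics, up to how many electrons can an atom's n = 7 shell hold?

98

A shell holds 2n² electrons: 2 × 7² = 2 × 49 = 98.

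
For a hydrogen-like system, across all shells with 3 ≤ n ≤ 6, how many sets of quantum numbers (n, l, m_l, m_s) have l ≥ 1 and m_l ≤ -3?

20

For each n in the range, tally the orbitals obeying l ≥ 1 and m_l ≤ -3:
n=4 → 1; n=5 → 3; n=6 → 6.
Orbitals: 1 + 3 + 6 = 10. Including both spin states (m_s = ±1/2) gives 2 × 10 = 20 states.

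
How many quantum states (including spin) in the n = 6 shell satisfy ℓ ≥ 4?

Go through ℓ = 0, …, 5 (the values permitted for n = 6).
The (ℓ, m_ℓ) pairs meeting ℓ ≥ 4 give: ℓ=4 → 9; ℓ=5 → 11.
Orbitals: 9 + 11 = 20. Each orbital carries two spin states, so 20 × 2 = 40 states.

40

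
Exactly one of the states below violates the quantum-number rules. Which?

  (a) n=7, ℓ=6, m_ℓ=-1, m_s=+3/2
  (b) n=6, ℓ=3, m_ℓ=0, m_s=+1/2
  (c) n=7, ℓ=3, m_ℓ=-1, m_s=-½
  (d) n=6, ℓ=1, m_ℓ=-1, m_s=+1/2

(a)

(a) has m_s = +3/2, but an electron's spin must be ±1/2.
The remaining sets (b), (c), (d) satisfy all four rules.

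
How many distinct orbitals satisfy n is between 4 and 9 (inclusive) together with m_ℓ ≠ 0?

Treat each shell separately and count matching orbitals:
n=4 → 12; n=5 → 20; n=6 → 30; n=7 → 42; n=8 → 56; n=9 → 72.
Total orbitals: 12 + 20 + 30 + 42 + 56 + 72 = 232.

232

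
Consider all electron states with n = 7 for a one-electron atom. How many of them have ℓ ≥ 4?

The (ℓ, m_ℓ) pairs meeting ℓ ≥ 4 give: ℓ=4 → 9; ℓ=5 → 11; ℓ=6 → 13.
Orbitals: 9 + 11 + 13 = 33. Each orbital carries two spin states, so 33 × 2 = 66 states.

66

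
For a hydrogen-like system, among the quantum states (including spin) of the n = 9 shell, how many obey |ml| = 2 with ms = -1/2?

14

The n = 9 shell has l = 0 through 8; check each.
Orbitals with |ml| = 2, by l: l=2 → 2; l=3 → 2; l=4 → 2; l=5 → 2; l=6 → 2; l=7 → 2; l=8 → 2.
Orbitals: 2 + 2 + 2 + 2 + 2 + 2 + 2 = 14. With ms fixed to a single value there is one state per orbital, giving 14 states.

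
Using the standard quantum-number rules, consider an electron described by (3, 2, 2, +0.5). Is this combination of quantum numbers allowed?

Yes

n = 3 is a positive integer. ℓ = 2 satisfies 0 ≤ ℓ ≤ n−1 = 2. m_ℓ = 2 lies in the range −ℓ … +ℓ (here −2 … 2). m_s = +1/2 is one of ±1/2.
All four constraints are satisfied.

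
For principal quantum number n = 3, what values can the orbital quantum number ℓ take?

ℓ is an integer with 0 ≤ ℓ ≤ n−1, so for n = 3: ℓ = 0, 1, 2.

0, 1, 2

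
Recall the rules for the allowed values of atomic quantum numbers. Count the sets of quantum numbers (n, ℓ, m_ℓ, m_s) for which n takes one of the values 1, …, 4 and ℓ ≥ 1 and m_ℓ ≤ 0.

Per-shell orbital counts meeting the constraint:
n=2 → 2; n=3 → 5; n=4 → 9.
Orbitals: 2 + 5 + 9 = 16. Including both spin states (m_s = ±1/2) gives 2 × 16 = 32 states.

32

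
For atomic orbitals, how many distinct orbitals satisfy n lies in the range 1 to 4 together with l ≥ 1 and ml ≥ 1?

10

Per-shell orbital counts meeting the constraint:
n=2 → 1; n=3 → 3; n=4 → 6.
Total orbitals: 1 + 3 + 6 = 10.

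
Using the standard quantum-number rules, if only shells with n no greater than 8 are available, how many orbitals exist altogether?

Total orbitals = 1² + 2² + 3² + 4² + 5² + 6² + 7² + 8² = 204.

204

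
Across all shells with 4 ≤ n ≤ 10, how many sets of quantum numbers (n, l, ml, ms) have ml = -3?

Go shell by shell, enumerating (l, ml) with ml = -3:
n=4 → 1; n=5 → 2; n=6 → 3; n=7 → 4; n=8 → 5; n=9 → 6; n=10 → 7.
Orbitals: 1 + 2 + 3 + 4 + 5 + 6 + 7 = 28. Including both spin states (ms = ±1/2) gives 2 × 28 = 56 states.

56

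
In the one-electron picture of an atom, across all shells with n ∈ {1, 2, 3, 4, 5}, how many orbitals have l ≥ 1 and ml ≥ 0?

30

Per-shell orbital counts meeting the constraint:
n=2 → 2; n=3 → 5; n=4 → 9; n=5 → 14.
Total orbitals: 2 + 5 + 9 + 14 = 30.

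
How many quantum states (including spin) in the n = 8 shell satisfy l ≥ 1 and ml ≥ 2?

42

The n = 8 shell has l = 0 through 7; check each.
Contributions: l=2 → 1; l=3 → 2; l=4 → 3; l=5 → 4; l=6 → 5; l=7 → 6.
Orbitals: 1 + 2 + 3 + 4 + 5 + 6 = 21. Each orbital carries two spin states, so 21 × 2 = 42 states.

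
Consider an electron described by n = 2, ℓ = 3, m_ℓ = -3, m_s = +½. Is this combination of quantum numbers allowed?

Not allowed

The orbital quantum number must satisfy 0 ≤ ℓ ≤ n−1. With n = 2 the allowed ℓ values are 0, 1, so ℓ = 3 is out of range.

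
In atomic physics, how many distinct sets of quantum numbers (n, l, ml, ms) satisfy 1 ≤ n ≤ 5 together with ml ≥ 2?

20

Per-shell orbital counts meeting the constraint:
n=3 → 1; n=4 → 3; n=5 → 6.
Orbitals: 1 + 3 + 6 = 10. Including both spin states (ms = ±1/2) gives 2 × 10 = 20 states.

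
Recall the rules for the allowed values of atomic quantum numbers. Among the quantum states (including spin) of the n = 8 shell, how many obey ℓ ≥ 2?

For n = 8, ℓ ranges over 0 … 7.
Per ℓ-value: ℓ=2 → 5; ℓ=3 → 7; ℓ=4 → 9; ℓ=5 → 11; ℓ=6 → 13; ℓ=7 → 15.
Orbitals: 5 + 7 + 9 + 11 + 13 + 15 = 60. Each orbital carries two spin states, so 60 × 2 = 120 states.

120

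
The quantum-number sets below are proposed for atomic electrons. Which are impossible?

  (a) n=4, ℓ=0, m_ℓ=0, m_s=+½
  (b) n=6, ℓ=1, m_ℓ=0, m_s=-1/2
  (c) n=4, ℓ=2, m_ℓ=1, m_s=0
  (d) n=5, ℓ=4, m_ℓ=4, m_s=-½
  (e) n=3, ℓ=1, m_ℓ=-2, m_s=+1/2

(c) and (e)

(c) has m_s = 0, but an electron's spin must be ±1/2.
(e) has |m_ℓ| = 2 > ℓ = 1, violating −ℓ ≤ m_ℓ ≤ ℓ.
The remaining sets (a), (b), (d) satisfy all four rules.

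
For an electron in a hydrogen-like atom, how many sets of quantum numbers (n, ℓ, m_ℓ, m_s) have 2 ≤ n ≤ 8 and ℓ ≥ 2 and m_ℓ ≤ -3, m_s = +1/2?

35

Treat each shell separately and count matching orbitals:
n=4 → 1; n=5 → 3; n=6 → 6; n=7 → 10; n=8 → 15.
Orbitals: 1 + 3 + 6 + 10 + 15 = 35. With m_s fixed to +1/2 there is one state per orbital, so 35 states.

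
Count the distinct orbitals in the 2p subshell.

3

A subshell has 2ℓ+1 orbitals; with ℓ = 1, that's 3.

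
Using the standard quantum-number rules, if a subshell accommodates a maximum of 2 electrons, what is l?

2(2l+1) = 2 ⇒ 2l+1 = 1 ⇒ l = 0.

l = 0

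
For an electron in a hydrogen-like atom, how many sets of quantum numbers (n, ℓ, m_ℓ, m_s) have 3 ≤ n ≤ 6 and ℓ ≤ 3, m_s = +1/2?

Work shell by shell — for each n, count the (ℓ, m_ℓ) pairs that satisfy ℓ ≤ 3:
n=3 → 9; n=4 → 16; n=5 → 16; n=6 → 16.
Orbitals: 9 + 16 + 16 + 16 = 57. With m_s fixed to +1/2 there is one state per orbital, so 57 states.

57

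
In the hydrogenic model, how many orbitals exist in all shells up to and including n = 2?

Total orbitals = 1² + 2² = 5.

5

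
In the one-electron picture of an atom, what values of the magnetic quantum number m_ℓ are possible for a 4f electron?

The 4f subshell has ℓ = 3, and m_ℓ takes every integer from −ℓ to +ℓ. With ℓ = 3 that gives the 7 values -3, -2, -1, 0, 1, 2, 3.

-3, -2, -1, 0, 1, 2, 3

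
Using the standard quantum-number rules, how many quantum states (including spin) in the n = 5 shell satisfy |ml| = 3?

8

The n = 5 shell has l = 0 through 4; check each.
Per l-value: l=3 → 2; l=4 → 2.
Orbitals: 2 + 2 = 4. Each orbital carries two spin states, so 4 × 2 = 8 states.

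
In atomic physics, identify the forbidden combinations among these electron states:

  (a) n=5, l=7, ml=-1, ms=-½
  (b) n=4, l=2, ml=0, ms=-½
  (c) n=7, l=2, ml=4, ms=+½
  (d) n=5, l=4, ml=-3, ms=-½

(a) has l = 7 ≥ n = 5, violating 0 ≤ l ≤ n−1.
(c) has |ml| = 4 > l = 2, violating −l ≤ ml ≤ l.
The remaining sets (b), (d) satisfy all four rules.

(a) and (c)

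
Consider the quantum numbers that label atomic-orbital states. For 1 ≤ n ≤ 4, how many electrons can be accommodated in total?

Total orbitals = 1² + 2² + 3² + 4² = 30. Doubling for spin gives 60 electrons.

60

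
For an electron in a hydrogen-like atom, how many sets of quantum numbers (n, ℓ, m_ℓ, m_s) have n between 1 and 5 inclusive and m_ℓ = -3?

6

Work shell by shell — for each n, count the (ℓ, m_ℓ) pairs that satisfy m_ℓ = -3:
n=4 → 1; n=5 → 2.
Orbitals: 1 + 2 = 3. Including both spin states (m_s = ±1/2) gives 2 × 3 = 6 states.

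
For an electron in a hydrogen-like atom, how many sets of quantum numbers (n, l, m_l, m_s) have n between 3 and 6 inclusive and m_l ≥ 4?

8

Work shell by shell — for each n, count the (l, m_l) pairs that satisfy m_l ≥ 4:
n=5 → 1; n=6 → 3.
Orbitals: 1 + 3 = 4. Including both spin states (m_s = ±1/2) gives 2 × 4 = 8 states.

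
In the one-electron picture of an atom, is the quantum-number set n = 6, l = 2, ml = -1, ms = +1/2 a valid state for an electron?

n = 6 is a positive integer. l = 2 satisfies 0 ≤ l ≤ n−1 = 5. ml = -1 lies in the range −l … +l (here −2 … 2). ms = +1/2 is one of ±1/2.
All four constraints are satisfied.

Yes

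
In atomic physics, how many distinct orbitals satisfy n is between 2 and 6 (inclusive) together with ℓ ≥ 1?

Treat each shell separately and count matching orbitals:
n=2 → 3; n=3 → 8; n=4 → 15; n=5 → 24; n=6 → 35.
Total orbitals: 3 + 8 + 15 + 24 + 35 = 85.

85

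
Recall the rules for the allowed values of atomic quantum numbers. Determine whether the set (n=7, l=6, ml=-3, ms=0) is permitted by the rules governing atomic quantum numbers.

The spin quantum number for an electron can only be ms = +1/2 or −1/2; ms = 0 is not one of those.

No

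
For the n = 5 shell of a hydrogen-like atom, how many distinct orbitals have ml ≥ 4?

1

Contributions: l=4 → 1.
Total orbitals: 1.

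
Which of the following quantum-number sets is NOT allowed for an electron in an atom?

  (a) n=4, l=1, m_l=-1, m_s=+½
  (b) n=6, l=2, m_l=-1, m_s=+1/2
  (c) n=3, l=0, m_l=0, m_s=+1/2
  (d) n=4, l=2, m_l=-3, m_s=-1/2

(d) has |m_l| = 3 > l = 2, violating −l ≤ m_l ≤ l.
The remaining sets (a), (b), (c) satisfy all four rules.

(d)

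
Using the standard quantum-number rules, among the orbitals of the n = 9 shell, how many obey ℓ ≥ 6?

Contributions: ℓ=6 → 13; ℓ=7 → 15; ℓ=8 → 17.
Total orbitals: 13 + 15 + 17 = 45.

45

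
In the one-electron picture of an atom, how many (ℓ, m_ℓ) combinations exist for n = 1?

The n = 1 shell contains n² = 1² = 1 orbital.

1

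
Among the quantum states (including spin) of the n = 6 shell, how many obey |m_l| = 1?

Go through l = 0, …, 5 (the values permitted for n = 6).
Contributions: l=1 → 2; l=2 → 2; l=3 → 2; l=4 → 2; l=5 → 2.
Orbitals: 2 + 2 + 2 + 2 + 2 = 10. Each orbital carries two spin states, so 10 × 2 = 20 states.

20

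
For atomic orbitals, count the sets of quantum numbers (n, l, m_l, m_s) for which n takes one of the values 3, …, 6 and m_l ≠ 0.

136

Treat each shell separately and count matching orbitals:
n=3 → 6; n=4 → 12; n=5 → 20; n=6 → 30.
Orbitals: 6 + 12 + 20 + 30 = 68. Including both spin states (m_s = ±1/2) gives 2 × 68 = 136 states.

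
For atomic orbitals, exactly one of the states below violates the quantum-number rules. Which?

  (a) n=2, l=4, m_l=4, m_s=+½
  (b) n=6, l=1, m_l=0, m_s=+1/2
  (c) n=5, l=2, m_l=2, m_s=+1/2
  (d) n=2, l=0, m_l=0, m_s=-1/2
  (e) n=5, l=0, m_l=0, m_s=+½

(a)

(a) has l = 4 ≥ n = 2, violating 0 ≤ l ≤ n−1.
The remaining sets (b), (c), (d), (e) satisfy all four rules.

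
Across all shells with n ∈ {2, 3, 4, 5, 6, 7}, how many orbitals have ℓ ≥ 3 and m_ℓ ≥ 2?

For each n in the range, tally the orbitals obeying ℓ ≥ 3 and m_ℓ ≥ 2:
n=4 → 2; n=5 → 5; n=6 → 9; n=7 → 14.
Total orbitals: 2 + 5 + 9 + 14 = 30.

30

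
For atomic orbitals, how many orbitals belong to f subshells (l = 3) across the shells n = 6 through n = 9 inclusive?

28

An f subshell (l = 3) exists for every n ≥ 4, so shells n = 6, 7, 8, 9 each contribute one — 4 subshells.
Since each f subshell has 2·3+1 = 7 orbitals, the total is 4 × 7 = 28.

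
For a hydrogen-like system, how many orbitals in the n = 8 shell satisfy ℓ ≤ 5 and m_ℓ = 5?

1

Per ℓ-value: ℓ=5 → 1.
Total orbitals: 1.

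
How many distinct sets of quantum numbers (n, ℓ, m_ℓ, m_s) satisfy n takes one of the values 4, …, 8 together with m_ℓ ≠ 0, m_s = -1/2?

160

For each n in the range, tally the orbitals obeying m_ℓ ≠ 0:
n=4 → 12; n=5 → 20; n=6 → 30; n=7 → 42; n=8 → 56.
Orbitals: 12 + 20 + 30 + 42 + 56 = 160. With m_s fixed to -1/2 there is one state per orbital, so 160 states.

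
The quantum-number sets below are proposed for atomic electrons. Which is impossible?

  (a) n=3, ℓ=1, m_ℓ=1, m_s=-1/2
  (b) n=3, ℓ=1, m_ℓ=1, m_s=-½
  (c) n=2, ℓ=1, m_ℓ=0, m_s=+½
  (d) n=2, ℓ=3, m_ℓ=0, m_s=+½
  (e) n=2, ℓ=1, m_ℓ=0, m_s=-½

(d)

(d) has ℓ = 3 ≥ n = 2, violating 0 ≤ ℓ ≤ n−1.
The remaining sets (a), (b), (c), (e) satisfy all four rules.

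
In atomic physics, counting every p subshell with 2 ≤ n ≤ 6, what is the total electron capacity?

30

A p subshell (ℓ = 1) exists for every n ≥ 2, so shells n = 2, 3, 4, 5, 6 each contribute one — 5 subshells.
Since each p subshell holds 2(2·1+1) = 6 electrons, the total is 5 × 6 = 30.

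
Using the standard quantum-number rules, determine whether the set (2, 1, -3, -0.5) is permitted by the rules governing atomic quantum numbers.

The magnetic quantum number must satisfy −l ≤ m_l ≤ l. With l = 1, m_l can only be -1, 0, 1, so m_l = -3 is forbidden.

Invalid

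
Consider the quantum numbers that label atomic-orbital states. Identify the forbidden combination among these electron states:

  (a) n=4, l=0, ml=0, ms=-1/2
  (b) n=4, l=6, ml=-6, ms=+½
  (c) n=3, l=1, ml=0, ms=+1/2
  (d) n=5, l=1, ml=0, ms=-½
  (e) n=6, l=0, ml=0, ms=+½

(b)

(b) has l = 6 ≥ n = 4, violating 0 ≤ l ≤ n−1.
The remaining sets (a), (c), (d), (e) satisfy all four rules.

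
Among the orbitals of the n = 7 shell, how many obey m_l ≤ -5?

For n = 7, l ranges over 0 … 6.
The (l, m_l) pairs meeting m_l ≤ -5 give: l=5 → 1; l=6 → 2.
Total orbitals: 1 + 2 = 3.

3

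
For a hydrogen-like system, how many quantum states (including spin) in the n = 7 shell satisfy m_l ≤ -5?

Go through l = 0, …, 6 (the values permitted for n = 7).
Per l-value: l=5 → 1; l=6 → 2.
Orbitals: 1 + 2 = 3. Each orbital carries two spin states, so 3 × 2 = 6 states.

6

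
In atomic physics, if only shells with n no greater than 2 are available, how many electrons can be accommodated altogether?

Total orbitals = 1² + 2² = 5. Doubling for spin gives 10 electrons.

10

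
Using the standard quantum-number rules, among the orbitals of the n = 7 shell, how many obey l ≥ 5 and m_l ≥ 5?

3

Orbitals with l ≥ 5 and m_l ≥ 5, by l: l=5 → 1; l=6 → 2.
Total orbitals: 1 + 2 = 3.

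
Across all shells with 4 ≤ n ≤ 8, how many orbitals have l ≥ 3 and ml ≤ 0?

Go shell by shell, enumerating (l, ml) with l ≥ 3 and ml ≤ 0:
n=4 → 4; n=5 → 9; n=6 → 15; n=7 → 22; n=8 → 30.
Total orbitals: 4 + 9 + 15 + 22 + 30 = 80.

80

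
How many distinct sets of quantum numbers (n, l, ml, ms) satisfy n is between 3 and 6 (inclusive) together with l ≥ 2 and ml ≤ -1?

Count contributing orbitals for each principal shell:
n=3 → 2; n=4 → 5; n=5 → 9; n=6 → 14.
Orbitals: 2 + 5 + 9 + 14 = 30. Including both spin states (ms = ±1/2) gives 2 × 30 = 60 states.

60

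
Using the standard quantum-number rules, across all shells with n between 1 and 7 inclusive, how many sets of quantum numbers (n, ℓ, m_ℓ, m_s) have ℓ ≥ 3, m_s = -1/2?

Per-shell orbital counts meeting the constraint:
n=4 → 7; n=5 → 16; n=6 → 27; n=7 → 40.
Orbitals: 7 + 16 + 27 + 40 = 90. With m_s fixed to -1/2 there is one state per orbital, so 90 states.

90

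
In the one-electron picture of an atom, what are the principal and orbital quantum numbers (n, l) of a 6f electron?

The leading integer gives n = 6; the letter 'f' means l = 3.

n = 6, l = 3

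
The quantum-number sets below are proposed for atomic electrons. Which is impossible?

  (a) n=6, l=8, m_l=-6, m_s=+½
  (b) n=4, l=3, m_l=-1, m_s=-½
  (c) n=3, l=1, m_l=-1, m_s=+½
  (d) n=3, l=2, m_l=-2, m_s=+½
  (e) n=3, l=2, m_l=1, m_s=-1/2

(a) has l = 8 ≥ n = 6, violating 0 ≤ l ≤ n−1.
The remaining sets (b), (c), (d), (e) satisfy all four rules.

(a)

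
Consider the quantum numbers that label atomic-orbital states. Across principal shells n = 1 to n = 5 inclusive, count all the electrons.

110

Shell n has n² orbitals: 1²=1 + 2²=4 + 3²=9 + 4²=16 + 5²=25 = 55 orbitals.
Two spin states per orbital: 2 × 55 = 110 electrons.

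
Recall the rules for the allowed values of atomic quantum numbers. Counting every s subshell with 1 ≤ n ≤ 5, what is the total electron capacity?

An s subshell (ℓ = 0) exists for every n ≥ 1, so shells n = 1, 2, 3, 4, 5 each contribute one — 5 subshells.
Since each s subshell holds 2(2·0+1) = 2 electrons, the total is 5 × 2 = 10.

10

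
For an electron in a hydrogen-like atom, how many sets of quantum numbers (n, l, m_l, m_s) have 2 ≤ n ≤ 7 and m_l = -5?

Per-shell orbital counts meeting the constraint:
n=6 → 1; n=7 → 2.
Orbitals: 1 + 2 = 3. Including both spin states (m_s = ±1/2) gives 2 × 3 = 6 states.

6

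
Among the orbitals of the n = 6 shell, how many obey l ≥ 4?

20

Orbitals with l ≥ 4, by l: l=4 → 9; l=5 → 11.
Total orbitals: 9 + 11 = 20.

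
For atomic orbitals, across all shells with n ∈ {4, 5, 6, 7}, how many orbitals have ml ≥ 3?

Per-shell orbital counts meeting the constraint:
n=4 → 1; n=5 → 3; n=6 → 6; n=7 → 10.
Total orbitals: 1 + 3 + 6 + 10 = 20.

20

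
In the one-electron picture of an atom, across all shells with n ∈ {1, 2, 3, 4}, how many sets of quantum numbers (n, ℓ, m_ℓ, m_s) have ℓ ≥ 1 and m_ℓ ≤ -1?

20

Work shell by shell — for each n, count the (ℓ, m_ℓ) pairs that satisfy ℓ ≥ 1 and m_ℓ ≤ -1:
n=2 → 1; n=3 → 3; n=4 → 6.
Orbitals: 1 + 3 + 6 = 10. Including both spin states (m_s = ±1/2) gives 2 × 10 = 20 states.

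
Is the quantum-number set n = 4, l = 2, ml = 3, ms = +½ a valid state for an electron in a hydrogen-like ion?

No

The magnetic quantum number must satisfy −l ≤ ml ≤ l. With l = 2, ml can only be -2, -1, 0, 1, 2, so ml = 3 is forbidden.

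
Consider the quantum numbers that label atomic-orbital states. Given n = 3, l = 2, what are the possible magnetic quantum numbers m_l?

m_l takes every integer from −l to +l. With l = 2 that gives the 5 values -2, -1, 0, 1, 2.

-2, -1, 0, 1, 2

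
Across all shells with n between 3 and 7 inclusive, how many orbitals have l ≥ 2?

115

Go shell by shell, enumerating (l, m_l) with l ≥ 2:
n=3 → 5; n=4 → 12; n=5 → 21; n=6 → 32; n=7 → 45.
Total orbitals: 5 + 12 + 21 + 32 + 45 = 115.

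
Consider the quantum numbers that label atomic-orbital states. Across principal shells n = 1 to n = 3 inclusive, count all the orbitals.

14

Shell n has n² orbitals: 1²=1 + 2²=4 + 3²=9 = 14 orbitals.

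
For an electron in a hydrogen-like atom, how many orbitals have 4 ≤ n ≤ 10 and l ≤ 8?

352

Treat each shell separately and count matching orbitals:
n=4 → 16; n=5 → 25; n=6 → 36; n=7 → 49; n=8 → 64; n=9 → 81; n=10 → 81.
Total orbitals: 16 + 25 + 36 + 49 + 64 + 81 + 81 = 352.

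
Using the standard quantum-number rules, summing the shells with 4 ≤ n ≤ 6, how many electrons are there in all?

154

Shell n has n² orbitals: 4²=16 + 5²=25 + 6²=36 = 77 orbitals.
Two spin states per orbital: 2 × 77 = 154 electrons.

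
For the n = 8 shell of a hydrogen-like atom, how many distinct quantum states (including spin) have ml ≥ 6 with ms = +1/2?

3

The n = 8 shell has l = 0 through 7; check each.
The (l, ml) pairs meeting ml ≥ 6 give: l=6 → 1; l=7 → 2.
Orbitals: 1 + 2 = 3. With ms fixed to a single value there is one state per orbital, giving 3 states.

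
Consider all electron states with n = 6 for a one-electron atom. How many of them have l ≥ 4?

40

The n = 6 shell has l = 0 through 5; check each.
Orbitals with l ≥ 4, by l: l=4 → 9; l=5 → 11.
Orbitals: 9 + 11 = 20. Each orbital carries two spin states, so 20 × 2 = 40 states.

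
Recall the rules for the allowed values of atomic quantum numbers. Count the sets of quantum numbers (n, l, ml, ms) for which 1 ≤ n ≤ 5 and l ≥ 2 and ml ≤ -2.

20

Work shell by shell — for each n, count the (l, ml) pairs that satisfy l ≥ 2 and ml ≤ -2:
n=3 → 1; n=4 → 3; n=5 → 6.
Orbitals: 1 + 3 + 6 = 10. Including both spin states (ms = ±1/2) gives 2 × 10 = 20 states.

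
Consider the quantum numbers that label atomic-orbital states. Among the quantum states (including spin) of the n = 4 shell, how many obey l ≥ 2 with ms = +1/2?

12

The (l, ml) pairs meeting l ≥ 2 give: l=2 → 5; l=3 → 7.
Orbitals: 5 + 7 = 12. With ms fixed to a single value there is one state per orbital, giving 12 states.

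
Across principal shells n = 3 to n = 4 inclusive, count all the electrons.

Shell n has n² orbitals: 3²=9 + 4²=16 = 25 orbitals.
Two spin states per orbital: 2 × 25 = 50 electrons.

50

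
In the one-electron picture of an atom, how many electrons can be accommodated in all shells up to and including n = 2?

Total orbitals = 1² + 2² = 5. Doubling for spin gives 10 electrons.

10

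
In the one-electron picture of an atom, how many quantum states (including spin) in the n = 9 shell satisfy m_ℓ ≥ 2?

For n = 9, ℓ ranges over 0 … 8.
The (ℓ, m_ℓ) pairs meeting m_ℓ ≥ 2 give: ℓ=2 → 1; ℓ=3 → 2; ℓ=4 → 3; ℓ=5 → 4; ℓ=6 → 5; ℓ=7 → 6; ℓ=8 → 7.
Orbitals: 1 + 2 + 3 + 4 + 5 + 6 + 7 = 28. Each orbital carries two spin states, so 28 × 2 = 56 states.

56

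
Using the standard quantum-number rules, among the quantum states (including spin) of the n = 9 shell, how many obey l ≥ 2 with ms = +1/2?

Orbitals with l ≥ 2, by l: l=2 → 5; l=3 → 7; l=4 → 9; l=5 → 11; l=6 → 13; l=7 → 15; l=8 → 17.
Orbitals: 5 + 7 + 9 + 11 + 13 + 15 + 17 = 77. With ms fixed to a single value there is one state per orbital, giving 77 states.

77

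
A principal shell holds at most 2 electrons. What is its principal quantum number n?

n = 1

2n² = 2 ⇒ n² = 1 ⇒ n = 1.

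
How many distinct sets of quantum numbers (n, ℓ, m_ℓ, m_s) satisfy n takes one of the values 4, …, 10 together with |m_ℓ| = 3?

112

Count contributing orbitals for each principal shell:
n=4 → 2; n=5 → 4; n=6 → 6; n=7 → 8; n=8 → 10; n=9 → 12; n=10 → 14.
Orbitals: 2 + 4 + 6 + 8 + 10 + 12 + 14 = 56. Including both spin states (m_s = ±1/2) gives 2 × 56 = 112 states.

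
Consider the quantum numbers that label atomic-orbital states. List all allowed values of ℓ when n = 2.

ℓ is an integer with 0 ≤ ℓ ≤ n−1, so for n = 2: ℓ = 0, 1.

0, 1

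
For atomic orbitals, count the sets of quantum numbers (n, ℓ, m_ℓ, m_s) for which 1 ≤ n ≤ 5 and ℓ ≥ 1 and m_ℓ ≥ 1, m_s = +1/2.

20

Per-shell orbital counts meeting the constraint:
n=2 → 1; n=3 → 3; n=4 → 6; n=5 → 10.
Orbitals: 1 + 3 + 6 + 10 = 20. With m_s fixed to +1/2 there is one state per orbital, so 20 states.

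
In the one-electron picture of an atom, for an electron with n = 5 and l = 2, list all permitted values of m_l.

-2, -1, 0, 1, 2

m_l takes every integer from −l to +l. With l = 2 that gives the 5 values -2, -1, 0, 1, 2.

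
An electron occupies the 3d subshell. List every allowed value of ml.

-2, -1, 0, 1, 2

The 3d subshell has l = 2, and ml takes every integer from −l to +l. With l = 2 that gives the 5 values -2, -1, 0, 1, 2.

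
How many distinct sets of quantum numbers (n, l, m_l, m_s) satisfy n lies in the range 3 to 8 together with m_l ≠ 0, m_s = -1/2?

166

Go shell by shell, enumerating (l, m_l) with m_l ≠ 0:
n=3 → 6; n=4 → 12; n=5 → 20; n=6 → 30; n=7 → 42; n=8 → 56.
Orbitals: 6 + 12 + 20 + 30 + 42 + 56 = 166. With m_s fixed to -1/2 there is one state per orbital, so 166 states.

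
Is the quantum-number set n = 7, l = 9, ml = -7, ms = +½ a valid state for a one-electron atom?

The orbital quantum number must satisfy 0 ≤ l ≤ n−1. With n = 7 the allowed l values are 0, 1, 2, 3, 4, 5, 6, so l = 9 is out of range.

Invalid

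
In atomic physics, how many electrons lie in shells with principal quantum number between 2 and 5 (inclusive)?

Shell n has n² orbitals: 2²=4 + 3²=9 + 4²=16 + 5²=25 = 54 orbitals.
Two spin states per orbital: 2 × 54 = 108 electrons.

108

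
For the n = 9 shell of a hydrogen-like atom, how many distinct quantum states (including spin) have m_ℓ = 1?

Go through ℓ = 0, …, 8 (the values permitted for n = 9).
The (ℓ, m_ℓ) pairs meeting m_ℓ = 1 give: ℓ=1 → 1; ℓ=2 → 1; ℓ=3 → 1; ℓ=4 → 1; ℓ=5 → 1; ℓ=6 → 1; ℓ=7 → 1; ℓ=8 → 1.
Orbitals: 1 + 1 + 1 + 1 + 1 + 1 + 1 + 1 = 8. Each orbital carries two spin states, so 8 × 2 = 16 states.

16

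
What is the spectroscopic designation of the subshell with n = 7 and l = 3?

7f

l = 3 corresponds to the letter 'f', so the subshell is 7f.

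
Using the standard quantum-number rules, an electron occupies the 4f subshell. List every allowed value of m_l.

The 4f subshell has l = 3, and m_l takes every integer from −l to +l. With l = 3 that gives the 7 values -3, -2, -1, 0, 1, 2, 3.

-3, -2, -1, 0, 1, 2, 3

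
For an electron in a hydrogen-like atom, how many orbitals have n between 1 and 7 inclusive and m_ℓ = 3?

10

Count contributing orbitals for each principal shell:
n=4 → 1; n=5 → 2; n=6 → 3; n=7 → 4.
Total orbitals: 1 + 2 + 3 + 4 = 10.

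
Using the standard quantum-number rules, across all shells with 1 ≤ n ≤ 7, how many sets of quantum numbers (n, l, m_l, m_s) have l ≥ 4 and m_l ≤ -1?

For each n in the range, tally the orbitals obeying l ≥ 4 and m_l ≤ -1:
n=5 → 4; n=6 → 9; n=7 → 15.
Orbitals: 4 + 9 + 15 = 28. Including both spin states (m_s = ±1/2) gives 2 × 28 = 56 states.

56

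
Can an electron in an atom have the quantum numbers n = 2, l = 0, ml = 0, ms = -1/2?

Allowed

n = 2 is a positive integer. l = 0 satisfies 0 ≤ l ≤ n−1 = 1. ml = 0 lies in the range −l … +l (here 0). ms = -1/2 is one of ±1/2.
All four constraints are satisfied.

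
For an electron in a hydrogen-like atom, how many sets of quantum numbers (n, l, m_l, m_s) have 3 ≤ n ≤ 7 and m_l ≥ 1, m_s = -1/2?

Count contributing orbitals for each principal shell:
n=3 → 3; n=4 → 6; n=5 → 10; n=6 → 15; n=7 → 21.
Orbitals: 3 + 6 + 10 + 15 + 21 = 55. With m_s fixed to -1/2 there is one state per orbital, so 55 states.

55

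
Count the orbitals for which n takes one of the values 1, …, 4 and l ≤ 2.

Treat each shell separately and count matching orbitals:
n=1 → 1; n=2 → 4; n=3 → 9; n=4 → 9.
Total orbitals: 1 + 4 + 9 + 9 = 23.

23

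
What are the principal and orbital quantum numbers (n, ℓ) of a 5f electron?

n = 5, ℓ = 3

The leading integer gives n = 5; the letter 'f' means ℓ = 3.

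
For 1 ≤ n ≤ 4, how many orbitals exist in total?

Total orbitals = 1² + 2² + 3² + 4² = 30.

30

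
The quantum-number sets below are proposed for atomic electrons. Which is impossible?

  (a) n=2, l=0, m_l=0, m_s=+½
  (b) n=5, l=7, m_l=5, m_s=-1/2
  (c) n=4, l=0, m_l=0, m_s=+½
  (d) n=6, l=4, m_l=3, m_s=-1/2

(b) has l = 7 ≥ n = 5, violating 0 ≤ l ≤ n−1.
The remaining sets (a), (c), (d) satisfy all four rules.

(b)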